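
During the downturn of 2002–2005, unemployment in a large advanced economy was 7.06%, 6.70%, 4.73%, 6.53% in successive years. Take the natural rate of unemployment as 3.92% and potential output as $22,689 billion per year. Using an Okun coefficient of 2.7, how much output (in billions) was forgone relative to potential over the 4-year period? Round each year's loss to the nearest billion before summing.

Year 2002: gap = -2.7 × (7.06 - 3.92) = -8.478%, loss ≈ 22689 × 8.478/100 ≈ 1924.
Year 2003: gap = -2.7 × (6.7 - 3.92) = -7.506%, loss ≈ 22689 × 7.506/100 ≈ 1703.
Year 2004: gap = -2.7 × (4.73 - 3.92) = -2.187%, loss ≈ 22689 × 2.187/100 ≈ 496.
Year 2005: gap = -2.7 × (6.53 - 3.92) = -7.047%, loss ≈ 22689 × 7.047/100 ≈ 1599.
Total lost output = 1924 + 1703 + 496 + 1599 = 5722 billion.

$5,722 billion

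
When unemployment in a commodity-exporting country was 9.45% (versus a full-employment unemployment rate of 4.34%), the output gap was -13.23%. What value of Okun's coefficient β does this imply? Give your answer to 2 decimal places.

Okun's law: output gap = -β × (u - u*).
-13.23 = -β × (9.45 - 4.34) = -β × 5.11, so β = 13.23/5.11 = 2.59.

β ≈ 2.59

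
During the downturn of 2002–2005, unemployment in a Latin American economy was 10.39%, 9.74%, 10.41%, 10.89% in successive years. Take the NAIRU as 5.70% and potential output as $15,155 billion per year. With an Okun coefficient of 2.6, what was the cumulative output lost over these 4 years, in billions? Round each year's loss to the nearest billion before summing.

Year 2002: gap = -2.6 × (10.39 - 5.7) = -12.194%, loss ≈ 15155 × 12.194/100 ≈ 1848.
Year 2003: gap = -2.6 × (9.74 - 5.7) = -10.504%, loss ≈ 15155 × 10.504/100 ≈ 1592.
Year 2004: gap = -2.6 × (10.41 - 5.7) = -12.246%, loss ≈ 15155 × 12.246/100 ≈ 1856.
Year 2005: gap = -2.6 × (10.89 - 5.7) = -13.494%, loss ≈ 15155 × 13.494/100 ≈ 2045.
Total lost output = 1848 + 1592 + 1856 + 2045 = 7341 billion.

$7,341 billion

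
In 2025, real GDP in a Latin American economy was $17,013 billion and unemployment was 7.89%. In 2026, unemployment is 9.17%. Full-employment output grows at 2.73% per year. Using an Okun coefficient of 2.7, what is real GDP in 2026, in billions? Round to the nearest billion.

Δu = 9.17 - 7.89 = 1.28 points.
Okun's law (growth form): g_Y = g_Y* - β × Δu = 2.73 - 2.7 × (1.28) = 2.73 - 3.456 = -0.726%.
Real GDP in the next year = 17013 × (1 - 0.726/100) = 17013 × 0.99274 ≈ 16889 billion.

$16,889 billion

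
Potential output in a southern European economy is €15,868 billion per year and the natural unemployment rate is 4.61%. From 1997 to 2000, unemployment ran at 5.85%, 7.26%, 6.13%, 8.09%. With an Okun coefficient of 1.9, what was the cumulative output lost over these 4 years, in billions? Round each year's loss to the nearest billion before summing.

€2,680 billion

Year 1997: gap = -1.9 × (5.85 - 4.61) = -2.356%, loss ≈ 15868 × 2.356/100 ≈ 374.
Year 1998: gap = -1.9 × (7.26 - 4.61) = -5.035%, loss ≈ 15868 × 5.035/100 ≈ 799.
Year 1999: gap = -1.9 × (6.13 - 4.61) = -2.888%, loss ≈ 15868 × 2.888/100 ≈ 458.
Year 2000: gap = -1.9 × (8.09 - 4.61) = -6.612%, loss ≈ 15868 × 6.612/100 ≈ 1049.
Total lost output = 374 + 799 + 458 + 1049 = 2680 billion.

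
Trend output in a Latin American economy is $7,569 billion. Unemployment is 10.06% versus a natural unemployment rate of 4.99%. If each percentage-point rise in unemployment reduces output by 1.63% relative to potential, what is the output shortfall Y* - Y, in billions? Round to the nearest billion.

$626 billion

Output gap = -1.63 × (10.06 - 4.99) = -1.63 × 5.07 = -8.2641%.
Actual GDP ≈ 7569 × 0.917359 ≈ 6943 billion, so the shortfall is 7569 - 6943 = 626 billion.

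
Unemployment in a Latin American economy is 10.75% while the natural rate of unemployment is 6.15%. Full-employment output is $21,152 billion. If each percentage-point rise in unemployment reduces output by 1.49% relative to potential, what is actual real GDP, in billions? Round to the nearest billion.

$19,702 billion

Unemployment gap = 10.75 - 6.15 = 4.6 points, so the output gap is -1.49 × 4.6 = -6.854%.
Actual GDP = 21152 × (1 - 6.854/100) = 21152 × 0.93146 ≈ 19702 billion.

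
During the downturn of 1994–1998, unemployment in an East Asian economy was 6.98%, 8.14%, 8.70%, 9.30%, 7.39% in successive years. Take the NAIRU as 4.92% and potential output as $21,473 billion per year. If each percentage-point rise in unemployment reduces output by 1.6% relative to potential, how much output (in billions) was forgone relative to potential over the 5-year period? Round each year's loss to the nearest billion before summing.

$5,467 billion

Year 1994: gap = -1.6 × (6.98 - 4.92) = -3.296%, loss ≈ 21473 × 3.296/100 ≈ 708.
Year 1995: gap = -1.6 × (8.14 - 4.92) = -5.152%, loss ≈ 21473 × 5.152/100 ≈ 1106.
Year 1996: gap = -1.6 × (8.7 - 4.92) = -6.048%, loss ≈ 21473 × 6.048/100 ≈ 1299.
Year 1997: gap = -1.6 × (9.3 - 4.92) = -7.008%, loss ≈ 21473 × 7.008/100 ≈ 1505.
Year 1998: gap = -1.6 × (7.39 - 4.92) = -3.952%, loss ≈ 21473 × 3.952/100 ≈ 849.
Total lost output = 708 + 1106 + 1299 + 1505 + 849 = 5467 billion.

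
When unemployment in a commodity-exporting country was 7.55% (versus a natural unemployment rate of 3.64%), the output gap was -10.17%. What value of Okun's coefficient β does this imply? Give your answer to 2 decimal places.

Okun's law: output gap = -β × (u - u*).
-10.17 = -β × (7.55 - 3.64) = -β × 3.91, so β = 10.17/3.91 = 2.60.

β ≈ 2.60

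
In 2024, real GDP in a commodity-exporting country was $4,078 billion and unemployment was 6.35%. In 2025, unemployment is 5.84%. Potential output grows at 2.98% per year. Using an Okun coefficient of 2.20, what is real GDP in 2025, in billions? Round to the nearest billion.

$4,245 billion

Δu = 5.84 - 6.35 = -0.51 points.
Okun's law (growth form): g_Y = g_Y* - β × Δu = 2.98 - 2.20 × (-0.51) = 2.98 + 1.122 = 4.102%.
Real GDP in the next year = 4078 × (1 + 4.102/100) = 4078 × 1.04102 ≈ 4245 billion.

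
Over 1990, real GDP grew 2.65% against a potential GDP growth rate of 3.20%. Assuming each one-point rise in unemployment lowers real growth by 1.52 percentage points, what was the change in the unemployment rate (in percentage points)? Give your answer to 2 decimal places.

0.36 percentage points

Growth-rate Okun's law: g_Y = g_Y* - β × Δu, so Δu = (g_Y* - g_Y)/β.
Δu = (3.2 - 2.65)/1.52 = 0.55/1.52 = 0.36 percentage points.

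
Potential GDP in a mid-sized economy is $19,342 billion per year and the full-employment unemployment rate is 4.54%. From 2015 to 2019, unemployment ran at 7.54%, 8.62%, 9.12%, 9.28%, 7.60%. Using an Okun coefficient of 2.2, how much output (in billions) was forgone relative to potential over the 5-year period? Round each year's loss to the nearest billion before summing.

Year 2015: gap = -2.2 × (7.54 - 4.54) = -6.6%, loss ≈ 19342 × 6.6/100 ≈ 1277.
Year 2016: gap = -2.2 × (8.62 - 4.54) = -8.976%, loss ≈ 19342 × 8.976/100 ≈ 1736.
Year 2017: gap = -2.2 × (9.12 - 4.54) = -10.076%, loss ≈ 19342 × 10.076/100 ≈ 1949.
Year 2018: gap = -2.2 × (9.28 - 4.54) = -10.428%, loss ≈ 19342 × 10.428/100 ≈ 2017.
Year 2019: gap = -2.2 × (7.6 - 4.54) = -6.732%, loss ≈ 19342 × 6.732/100 ≈ 1302.
Total lost output = 1277 + 1736 + 1949 + 2017 + 1302 = 8281 billion.

$8,281 billion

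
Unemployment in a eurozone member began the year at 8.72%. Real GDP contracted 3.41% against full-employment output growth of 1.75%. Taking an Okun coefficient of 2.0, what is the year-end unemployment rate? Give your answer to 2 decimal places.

Growth-rate Okun's law: g_Y = g_Y* - β × Δu, so Δu = (g_Y* - g_Y)/β.
Δu = (1.75 + 3.41)/2.0 = 5.16/2.0 = 2.58 percentage points.
Year-end unemployment = 8.72 + 2.58 = 11.30%.

11.30%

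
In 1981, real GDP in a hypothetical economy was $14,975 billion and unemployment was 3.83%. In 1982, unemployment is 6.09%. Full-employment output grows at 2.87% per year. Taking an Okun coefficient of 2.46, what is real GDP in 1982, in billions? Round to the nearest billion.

$14,572 billion

Δu = 6.09 - 3.83 = 2.26 points.
Okun's law (growth form): g_Y = g_Y* - β × Δu = 2.87 - 2.46 × (2.26) = 2.87 - 5.5596 = -2.6896%.
Real GDP in the next year = 14975 × (1 - 2.6896/100) = 14975 × 0.973104 ≈ 14572 billion.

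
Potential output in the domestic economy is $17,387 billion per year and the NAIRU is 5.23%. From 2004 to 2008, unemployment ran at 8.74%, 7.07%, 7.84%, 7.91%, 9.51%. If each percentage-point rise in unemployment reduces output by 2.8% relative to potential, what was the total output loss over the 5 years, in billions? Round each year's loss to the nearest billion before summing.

$7,265 billion

Year 2004: gap = -2.8 × (8.74 - 5.23) = -9.828%, loss ≈ 17387 × 9.828/100 ≈ 1709.
Year 2005: gap = -2.8 × (7.07 - 5.23) = -5.152%, loss ≈ 17387 × 5.152/100 ≈ 896.
Year 2006: gap = -2.8 × (7.84 - 5.23) = -7.308%, loss ≈ 17387 × 7.308/100 ≈ 1271.
Year 2007: gap = -2.8 × (7.91 - 5.23) = -7.504%, loss ≈ 17387 × 7.504/100 ≈ 1305.
Year 2008: gap = -2.8 × (9.51 - 5.23) = -11.984%, loss ≈ 17387 × 11.984/100 ≈ 2084.
Total lost output = 1709 + 896 + 1271 + 1305 + 2084 = 7265 billion.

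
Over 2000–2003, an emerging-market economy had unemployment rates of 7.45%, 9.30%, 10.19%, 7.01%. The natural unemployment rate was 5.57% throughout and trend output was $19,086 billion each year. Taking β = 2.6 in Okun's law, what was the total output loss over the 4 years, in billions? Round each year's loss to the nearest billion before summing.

Year 2000: gap = -2.6 × (7.45 - 5.57) = -4.888%, loss ≈ 19086 × 4.888/100 ≈ 933.
Year 2001: gap = -2.6 × (9.3 - 5.57) = -9.698%, loss ≈ 19086 × 9.698/100 ≈ 1851.
Year 2002: gap = -2.6 × (10.19 - 5.57) = -12.012%, loss ≈ 19086 × 12.012/100 ≈ 2293.
Year 2003: gap = -2.6 × (7.01 - 5.57) = -3.744%, loss ≈ 19086 × 3.744/100 ≈ 715.
Total lost output = 933 + 1851 + 2293 + 715 = 5792 billion.

$5,792 billion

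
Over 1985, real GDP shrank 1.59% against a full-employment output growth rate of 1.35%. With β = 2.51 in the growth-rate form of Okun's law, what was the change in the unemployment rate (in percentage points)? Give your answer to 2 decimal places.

1.17 percentage points

Growth-rate Okun's law: g_Y = g_Y* - β × Δu, so Δu = (g_Y* - g_Y)/β.
Δu = (1.35 + 1.59)/2.51 = 2.94/2.51 = 1.17 percentage points.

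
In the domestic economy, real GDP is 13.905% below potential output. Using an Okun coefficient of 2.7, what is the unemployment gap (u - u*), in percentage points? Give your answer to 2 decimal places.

Okun's law: output gap = -β × (u - u*), so u - u* = -(output gap)/β.
u - u* = -(-13.905)/2.7 = 5.15 percentage points.

5.15 percentage points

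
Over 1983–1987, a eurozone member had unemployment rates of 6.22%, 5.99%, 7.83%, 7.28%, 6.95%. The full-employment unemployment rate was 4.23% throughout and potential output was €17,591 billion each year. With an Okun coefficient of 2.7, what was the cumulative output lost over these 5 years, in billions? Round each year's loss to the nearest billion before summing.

Year 1983: gap = -2.7 × (6.22 - 4.23) = -5.373%, loss ≈ 17591 × 5.373/100 ≈ 945.
Year 1984: gap = -2.7 × (5.99 - 4.23) = -4.752%, loss ≈ 17591 × 4.752/100 ≈ 836.
Year 1985: gap = -2.7 × (7.83 - 4.23) = -9.72%, loss ≈ 17591 × 9.72/100 ≈ 1710.
Year 1986: gap = -2.7 × (7.28 - 4.23) = -8.235%, loss ≈ 17591 × 8.235/100 ≈ 1449.
Year 1987: gap = -2.7 × (6.95 - 4.23) = -7.344%, loss ≈ 17591 × 7.344/100 ≈ 1292.
Total lost output = 945 + 836 + 1710 + 1449 + 1292 = 6232 billion.

€6,232 billion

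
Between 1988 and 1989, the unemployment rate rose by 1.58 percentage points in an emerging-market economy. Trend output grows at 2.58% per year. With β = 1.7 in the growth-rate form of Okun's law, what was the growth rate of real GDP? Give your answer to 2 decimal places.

Growth-rate Okun's law: g_Y = g_Y* - β × Δu.
g_Y = 2.58 - 1.7 × (1.58) = 2.58 - 2.686 = -0.106%, i.e. -0.11% to 2 d.p.

-0.11%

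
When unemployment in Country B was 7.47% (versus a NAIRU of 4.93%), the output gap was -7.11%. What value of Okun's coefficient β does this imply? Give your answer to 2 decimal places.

Okun's law: output gap = -β × (u - u*).
-7.11 = -β × (7.47 - 4.93) = -β × 2.54, so β = 7.11/2.54 = 2.80.

β ≈ 2.80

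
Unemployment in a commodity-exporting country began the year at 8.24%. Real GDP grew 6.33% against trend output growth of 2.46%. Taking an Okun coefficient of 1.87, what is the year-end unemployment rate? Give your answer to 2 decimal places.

6.17%

Growth-rate Okun's law: g_Y = g_Y* - β × Δu, so Δu = (g_Y* - g_Y)/β.
Δu = (2.46 - 6.33)/1.87 = -3.87/1.87 = -2.07 percentage points.
Year-end unemployment = 8.24 - 2.07 = 6.17%.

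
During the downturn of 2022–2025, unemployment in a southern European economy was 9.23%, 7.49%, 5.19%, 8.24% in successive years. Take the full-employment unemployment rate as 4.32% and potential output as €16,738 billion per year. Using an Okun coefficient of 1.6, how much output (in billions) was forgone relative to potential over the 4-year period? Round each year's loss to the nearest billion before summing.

Year 2022: gap = -1.6 × (9.23 - 4.32) = -7.856%, loss ≈ 16738 × 7.856/100 ≈ 1315.
Year 2023: gap = -1.6 × (7.49 - 4.32) = -5.072%, loss ≈ 16738 × 5.072/100 ≈ 849.
Year 2024: gap = -1.6 × (5.19 - 4.32) = -1.392%, loss ≈ 16738 × 1.392/100 ≈ 233.
Year 2025: gap = -1.6 × (8.24 - 4.32) = -6.272%, loss ≈ 16738 × 6.272/100 ≈ 1050.
Total lost output = 1315 + 849 + 233 + 1050 = 3447 billion.

€3,447 billion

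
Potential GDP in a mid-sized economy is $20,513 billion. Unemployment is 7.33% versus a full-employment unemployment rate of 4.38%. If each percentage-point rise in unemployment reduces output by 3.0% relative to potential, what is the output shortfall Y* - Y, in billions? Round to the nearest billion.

Output gap = -3.0 × (7.33 - 4.38) = -3 × 2.95 = -8.85%.
Actual GDP ≈ 20513 × 0.9115 ≈ 18698 billion, so the shortfall is 20513 - 18698 = 1815 billion.

$1,815 billion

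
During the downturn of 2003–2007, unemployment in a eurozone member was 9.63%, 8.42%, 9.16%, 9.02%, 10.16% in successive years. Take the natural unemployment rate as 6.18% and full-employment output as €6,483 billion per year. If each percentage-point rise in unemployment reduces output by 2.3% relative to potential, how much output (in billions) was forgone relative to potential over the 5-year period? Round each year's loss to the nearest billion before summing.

Year 2003: gap = -2.3 × (9.63 - 6.18) = -7.935%, loss ≈ 6483 × 7.935/100 ≈ 514.
Year 2004: gap = -2.3 × (8.42 - 6.18) = -5.152%, loss ≈ 6483 × 5.152/100 ≈ 334.
Year 2005: gap = -2.3 × (9.16 - 6.18) = -6.854%, loss ≈ 6483 × 6.854/100 ≈ 444.
Year 2006: gap = -2.3 × (9.02 - 6.18) = -6.532%, loss ≈ 6483 × 6.532/100 ≈ 423.
Year 2007: gap = -2.3 × (10.16 - 6.18) = -9.154%, loss ≈ 6483 × 9.154/100 ≈ 593.
Total lost output = 514 + 334 + 444 + 423 + 593 = 2308 billion.

€2,308 billion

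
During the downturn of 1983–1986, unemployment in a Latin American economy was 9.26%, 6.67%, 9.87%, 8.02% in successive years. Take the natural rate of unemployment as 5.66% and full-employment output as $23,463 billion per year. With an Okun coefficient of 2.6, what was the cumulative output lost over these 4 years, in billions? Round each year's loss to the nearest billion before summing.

Year 1983: gap = -2.6 × (9.26 - 5.66) = -9.36%, loss ≈ 23463 × 9.36/100 ≈ 2196.
Year 1984: gap = -2.6 × (6.67 - 5.66) = -2.626%, loss ≈ 23463 × 2.626/100 ≈ 616.
Year 1985: gap = -2.6 × (9.87 - 5.66) = -10.946%, loss ≈ 23463 × 10.946/100 ≈ 2568.
Year 1986: gap = -2.6 × (8.02 - 5.66) = -6.136%, loss ≈ 23463 × 6.136/100 ≈ 1440.
Total lost output = 2196 + 616 + 2568 + 1440 = 6820 billion.

$6,820 billion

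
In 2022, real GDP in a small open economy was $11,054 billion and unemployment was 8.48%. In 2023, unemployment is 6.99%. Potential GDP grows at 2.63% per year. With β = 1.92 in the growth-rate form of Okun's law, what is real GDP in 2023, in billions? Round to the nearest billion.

$11,661 billion

Δu = 6.99 - 8.48 = -1.49 points.
Okun's law (growth form): g_Y = g_Y* - β × Δu = 2.63 - 1.92 × (-1.49) = 2.63 + 2.8608 = 5.4908%.
Real GDP in the next year = 11054 × (1 + 5.4908/100) = 11054 × 1.054908 ≈ 11661 billion.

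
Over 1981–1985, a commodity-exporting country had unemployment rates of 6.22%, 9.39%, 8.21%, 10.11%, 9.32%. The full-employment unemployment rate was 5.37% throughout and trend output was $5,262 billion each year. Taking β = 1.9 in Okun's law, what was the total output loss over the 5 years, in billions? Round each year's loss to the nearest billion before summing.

$1,640 billion

Year 1981: gap = -1.9 × (6.22 - 5.37) = -1.615%, loss ≈ 5262 × 1.615/100 ≈ 85.
Year 1982: gap = -1.9 × (9.39 - 5.37) = -7.638%, loss ≈ 5262 × 7.638/100 ≈ 402.
Year 1983: gap = -1.9 × (8.21 - 5.37) = -5.396%, loss ≈ 5262 × 5.396/100 ≈ 284.
Year 1984: gap = -1.9 × (10.11 - 5.37) = -9.006%, loss ≈ 5262 × 9.006/100 ≈ 474.
Year 1985: gap = -1.9 × (9.32 - 5.37) = -7.505%, loss ≈ 5262 × 7.505/100 ≈ 395.
Total lost output = 85 + 402 + 284 + 474 + 395 = 1640 billion.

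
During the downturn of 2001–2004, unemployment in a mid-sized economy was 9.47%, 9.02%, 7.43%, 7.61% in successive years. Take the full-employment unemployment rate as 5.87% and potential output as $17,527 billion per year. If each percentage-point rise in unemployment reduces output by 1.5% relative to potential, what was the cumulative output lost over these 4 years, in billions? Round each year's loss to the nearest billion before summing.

Year 2001: gap = -1.5 × (9.47 - 5.87) = -5.4%, loss ≈ 17527 × 5.4/100 ≈ 946.
Year 2002: gap = -1.5 × (9.02 - 5.87) = -4.725%, loss ≈ 17527 × 4.725/100 ≈ 828.
Year 2003: gap = -1.5 × (7.43 - 5.87) = -2.34%, loss ≈ 17527 × 2.34/100 ≈ 410.
Year 2004: gap = -1.5 × (7.61 - 5.87) = -2.61%, loss ≈ 17527 × 2.61/100 ≈ 457.
Total lost output = 946 + 828 + 410 + 457 = 2641 billion.

$2,641 billion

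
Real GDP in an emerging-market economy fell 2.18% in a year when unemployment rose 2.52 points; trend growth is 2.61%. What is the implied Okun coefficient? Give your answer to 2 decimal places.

β ≈ 1.90

Growth form: g_Y = g_Y* - β × Δu, so β = (g_Y* - g_Y)/Δu.
β = (2.61 + 2.18)/2.52 = 4.79/2.52 = 1.90.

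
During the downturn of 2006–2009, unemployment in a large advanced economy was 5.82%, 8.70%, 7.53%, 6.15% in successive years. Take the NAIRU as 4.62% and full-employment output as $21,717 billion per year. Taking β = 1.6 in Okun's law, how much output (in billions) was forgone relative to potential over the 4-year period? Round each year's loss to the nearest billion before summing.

Year 2006: gap = -1.6 × (5.82 - 4.62) = -1.92%, loss ≈ 21717 × 1.92/100 ≈ 417.
Year 2007: gap = -1.6 × (8.7 - 4.62) = -6.528%, loss ≈ 21717 × 6.528/100 ≈ 1418.
Year 2008: gap = -1.6 × (7.53 - 4.62) = -4.656%, loss ≈ 21717 × 4.656/100 ≈ 1011.
Year 2009: gap = -1.6 × (6.15 - 4.62) = -2.448%, loss ≈ 21717 × 2.448/100 ≈ 532.
Total lost output = 417 + 1418 + 1011 + 532 = 3378 billion.

$3,378 billion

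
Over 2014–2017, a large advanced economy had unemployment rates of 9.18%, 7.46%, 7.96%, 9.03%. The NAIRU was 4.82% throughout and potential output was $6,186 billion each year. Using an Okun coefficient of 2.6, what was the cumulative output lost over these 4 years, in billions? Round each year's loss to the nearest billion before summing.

$2,308 billion

Year 2014: gap = -2.6 × (9.18 - 4.82) = -11.336%, loss ≈ 6186 × 11.336/100 ≈ 701.
Year 2015: gap = -2.6 × (7.46 - 4.82) = -6.864%, loss ≈ 6186 × 6.864/100 ≈ 425.
Year 2016: gap = -2.6 × (7.96 - 4.82) = -8.164%, loss ≈ 6186 × 8.164/100 ≈ 505.
Year 2017: gap = -2.6 × (9.03 - 4.82) = -10.946%, loss ≈ 6186 × 10.946/100 ≈ 677.
Total lost output = 701 + 425 + 505 + 677 = 2308 billion.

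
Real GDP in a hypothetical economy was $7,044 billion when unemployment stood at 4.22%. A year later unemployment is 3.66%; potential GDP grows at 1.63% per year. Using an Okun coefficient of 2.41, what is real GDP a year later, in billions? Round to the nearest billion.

Δu = 3.66 - 4.22 = -0.56 points.
Okun's law (growth form): g_Y = g_Y* - β × Δu = 1.63 - 2.41 × (-0.56) = 1.63 + 1.3496 = 2.9796%.
Real GDP in the next year = 7044 × (1 + 2.9796/100) = 7044 × 1.029796 ≈ 7254 billion.

$7,254 billion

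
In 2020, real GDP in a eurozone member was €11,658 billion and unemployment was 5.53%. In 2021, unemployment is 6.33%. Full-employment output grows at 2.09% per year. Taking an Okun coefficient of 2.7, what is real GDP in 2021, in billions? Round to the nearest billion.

Δu = 6.33 - 5.53 = 0.8 points.
Okun's law (growth form): g_Y = g_Y* - β × Δu = 2.09 - 2.7 × (0.80) = 2.09 - 2.16 = -0.07%.
Real GDP in the next year = 11658 × (1 - 0.07/100) = 11658 × 0.9993 ≈ 11650 billion.

€11,650 billion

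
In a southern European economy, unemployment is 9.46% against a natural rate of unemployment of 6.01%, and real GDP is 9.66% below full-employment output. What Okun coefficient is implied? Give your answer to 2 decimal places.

Okun's law: output gap = -β × (u - u*).
-9.66 = -β × (9.46 - 6.01) = -β × 3.45, so β = 9.66/3.45 = 2.80.

β ≈ 2.80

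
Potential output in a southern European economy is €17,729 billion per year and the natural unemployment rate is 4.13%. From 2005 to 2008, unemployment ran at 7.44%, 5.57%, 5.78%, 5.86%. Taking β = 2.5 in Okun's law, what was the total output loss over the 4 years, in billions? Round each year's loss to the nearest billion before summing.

€3,603 billion

Year 2005: gap = -2.5 × (7.44 - 4.13) = -8.275%, loss ≈ 17729 × 8.275/100 ≈ 1467.
Year 2006: gap = -2.5 × (5.57 - 4.13) = -3.6%, loss ≈ 17729 × 3.6/100 ≈ 638.
Year 2007: gap = -2.5 × (5.78 - 4.13) = -4.125%, loss ≈ 17729 × 4.125/100 ≈ 731.
Year 2008: gap = -2.5 × (5.86 - 4.13) = -4.325%, loss ≈ 17729 × 4.325/100 ≈ 767.
Total lost output = 1467 + 638 + 731 + 767 = 3603 billion.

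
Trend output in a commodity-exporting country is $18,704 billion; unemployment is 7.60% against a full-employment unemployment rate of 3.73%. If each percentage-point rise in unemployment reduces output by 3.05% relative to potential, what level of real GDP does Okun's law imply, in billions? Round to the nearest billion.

$16,496 billion

Unemployment gap = 7.6 - 3.73 = 3.87 points, so the output gap is -3.05 × 3.87 = -11.8035%.
Actual GDP = 18704 × (1 - 11.8035/100) = 18704 × 0.881965 ≈ 16496 billion.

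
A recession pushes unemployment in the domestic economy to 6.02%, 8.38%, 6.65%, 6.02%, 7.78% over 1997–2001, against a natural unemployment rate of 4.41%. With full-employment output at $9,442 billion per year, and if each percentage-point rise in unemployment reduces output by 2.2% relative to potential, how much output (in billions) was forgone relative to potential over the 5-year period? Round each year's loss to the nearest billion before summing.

Year 1997: gap = -2.2 × (6.02 - 4.41) = -3.542%, loss ≈ 9442 × 3.542/100 ≈ 334.
Year 1998: gap = -2.2 × (8.38 - 4.41) = -8.734%, loss ≈ 9442 × 8.734/100 ≈ 825.
Year 1999: gap = -2.2 × (6.65 - 4.41) = -4.928%, loss ≈ 9442 × 4.928/100 ≈ 465.
Year 2000: gap = -2.2 × (6.02 - 4.41) = -3.542%, loss ≈ 9442 × 3.542/100 ≈ 334.
Year 2001: gap = -2.2 × (7.78 - 4.41) = -7.414%, loss ≈ 9442 × 7.414/100 ≈ 700.
Total lost output = 334 + 825 + 465 + 334 + 700 = 2658 billion.

$2,658 billion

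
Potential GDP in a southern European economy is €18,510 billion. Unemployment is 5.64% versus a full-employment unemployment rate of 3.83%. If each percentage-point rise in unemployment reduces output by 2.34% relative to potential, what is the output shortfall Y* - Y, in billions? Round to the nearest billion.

€784 billion

Output gap = -2.34 × (5.64 - 3.83) = -2.34 × 1.81 = -4.2354%.
Actual GDP ≈ 18510 × 0.957646 ≈ 17726 billion, so the shortfall is 18510 - 17726 = 784 billion.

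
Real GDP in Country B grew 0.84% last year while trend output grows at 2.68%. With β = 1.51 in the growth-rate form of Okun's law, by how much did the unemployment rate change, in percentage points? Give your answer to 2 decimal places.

Growth-rate Okun's law: g_Y = g_Y* - β × Δu, so Δu = (g_Y* - g_Y)/β.
Δu = (2.68 - 0.84)/1.51 = 1.84/1.51 = 1.22 percentage points.

1.22 percentage points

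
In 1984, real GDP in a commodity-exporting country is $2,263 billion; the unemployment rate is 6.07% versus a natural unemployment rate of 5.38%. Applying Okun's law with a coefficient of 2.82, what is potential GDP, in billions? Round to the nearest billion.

$2,308 billion

Unemployment gap = 6.07 - 5.38 = 0.69 points, so output gap = -2.82 × 0.69 = -1.9458%.
Since Y = Y* × (1 + gap/100), Y* = 2263/0.980542 ≈ 2308 billion.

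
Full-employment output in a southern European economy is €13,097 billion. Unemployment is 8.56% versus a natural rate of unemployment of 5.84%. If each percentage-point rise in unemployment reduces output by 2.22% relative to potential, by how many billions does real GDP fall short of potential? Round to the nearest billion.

€791 billion

Output gap = -2.22 × (8.56 - 5.84) = -2.22 × 2.72 = -6.0384%.
Actual GDP ≈ 13097 × 0.939616 ≈ 12306 billion, so the shortfall is 13097 - 12306 = 791 billion.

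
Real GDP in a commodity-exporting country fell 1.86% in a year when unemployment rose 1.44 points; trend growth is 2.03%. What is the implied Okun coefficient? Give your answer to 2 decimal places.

β ≈ 2.70

Growth form: g_Y = g_Y* - β × Δu, so β = (g_Y* - g_Y)/Δu.
β = (2.03 + 1.86)/1.44 = 3.89/1.44 = 2.70.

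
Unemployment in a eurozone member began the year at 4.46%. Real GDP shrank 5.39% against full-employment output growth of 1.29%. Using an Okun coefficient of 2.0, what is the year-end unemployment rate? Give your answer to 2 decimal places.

7.80%

Growth-rate Okun's law: g_Y = g_Y* - β × Δu, so Δu = (g_Y* - g_Y)/β.
Δu = (1.29 + 5.39)/2.0 = 6.68/2.0 = 3.34 percentage points.
Year-end unemployment = 4.46 + 3.34 = 7.80%.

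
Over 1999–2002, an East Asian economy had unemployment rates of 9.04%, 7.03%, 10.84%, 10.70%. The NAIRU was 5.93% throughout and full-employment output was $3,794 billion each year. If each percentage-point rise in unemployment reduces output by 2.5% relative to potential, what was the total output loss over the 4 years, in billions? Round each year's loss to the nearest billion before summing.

$1,317 billion

Year 1999: gap = -2.5 × (9.04 - 5.93) = -7.775%, loss ≈ 3794 × 7.775/100 ≈ 295.
Year 2000: gap = -2.5 × (7.03 - 5.93) = -2.75%, loss ≈ 3794 × 2.75/100 ≈ 104.
Year 2001: gap = -2.5 × (10.84 - 5.93) = -12.275%, loss ≈ 3794 × 12.275/100 ≈ 466.
Year 2002: gap = -2.5 × (10.7 - 5.93) = -11.925%, loss ≈ 3794 × 11.925/100 ≈ 452.
Total lost output = 295 + 104 + 466 + 452 = 1317 billion.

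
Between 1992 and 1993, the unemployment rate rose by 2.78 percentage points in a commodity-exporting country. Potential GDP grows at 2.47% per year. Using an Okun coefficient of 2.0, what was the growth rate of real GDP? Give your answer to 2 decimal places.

-3.09%

Growth-rate Okun's law: g_Y = g_Y* - β × Δu.
g_Y = 2.47 - 2.0 × (2.78) = 2.47 - 5.56 = -3.09%, i.e. -3.09% to 2 d.p.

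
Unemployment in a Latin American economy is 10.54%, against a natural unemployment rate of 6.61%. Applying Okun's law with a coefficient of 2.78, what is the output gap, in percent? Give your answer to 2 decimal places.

The unemployment gap is 10.54 - 6.61 = 3.93 percentage points.
Okun's law gives an output gap of -2.78 × 3.93 = -10.9254%, i.e. 10.93% below potential.

-10.93%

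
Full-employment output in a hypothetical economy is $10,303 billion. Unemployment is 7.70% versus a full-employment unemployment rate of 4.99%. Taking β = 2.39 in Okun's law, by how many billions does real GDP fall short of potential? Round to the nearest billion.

$667 billion

Output gap = -2.39 × (7.7 - 4.99) = -2.39 × 2.71 = -6.4769%.
Actual GDP ≈ 10303 × 0.935231 ≈ 9636 billion, so the shortfall is 10303 - 9636 = 667 billion.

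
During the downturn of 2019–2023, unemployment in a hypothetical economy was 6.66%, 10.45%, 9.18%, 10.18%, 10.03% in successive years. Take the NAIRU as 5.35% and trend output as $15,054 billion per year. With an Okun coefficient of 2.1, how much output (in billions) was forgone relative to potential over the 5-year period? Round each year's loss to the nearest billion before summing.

Year 2019: gap = -2.1 × (6.66 - 5.35) = -2.751%, loss ≈ 15054 × 2.751/100 ≈ 414.
Year 2020: gap = -2.1 × (10.45 - 5.35) = -10.71%, loss ≈ 15054 × 10.71/100 ≈ 1612.
Year 2021: gap = -2.1 × (9.18 - 5.35) = -8.043%, loss ≈ 15054 × 8.043/100 ≈ 1211.
Year 2022: gap = -2.1 × (10.18 - 5.35) = -10.143%, loss ≈ 15054 × 10.143/100 ≈ 1527.
Year 2023: gap = -2.1 × (10.03 - 5.35) = -9.828%, loss ≈ 15054 × 9.828/100 ≈ 1480.
Total lost output = 414 + 1612 + 1211 + 1527 + 1480 = 6244 billion.

$6,244 billion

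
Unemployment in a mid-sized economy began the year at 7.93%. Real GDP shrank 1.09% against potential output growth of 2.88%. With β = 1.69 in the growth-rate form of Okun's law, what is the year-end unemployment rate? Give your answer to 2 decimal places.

10.28%

Growth-rate Okun's law: g_Y = g_Y* - β × Δu, so Δu = (g_Y* - g_Y)/β.
Δu = (2.88 + 1.09)/1.69 = 3.97/1.69 = 2.35 percentage points.
Year-end unemployment = 7.93 + 2.35 = 10.28%.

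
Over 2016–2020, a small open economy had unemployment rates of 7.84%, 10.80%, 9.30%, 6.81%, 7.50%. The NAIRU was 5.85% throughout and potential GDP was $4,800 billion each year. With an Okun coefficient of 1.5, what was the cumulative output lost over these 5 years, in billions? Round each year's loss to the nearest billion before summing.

Year 2016: gap = -1.5 × (7.84 - 5.85) = -2.985%, loss ≈ 4800 × 2.985/100 ≈ 143.
Year 2017: gap = -1.5 × (10.8 - 5.85) = -7.425%, loss ≈ 4800 × 7.425/100 ≈ 356.
Year 2018: gap = -1.5 × (9.3 - 5.85) = -5.175%, loss ≈ 4800 × 5.175/100 ≈ 248.
Year 2019: gap = -1.5 × (6.81 - 5.85) = -1.44%, loss ≈ 4800 × 1.44/100 ≈ 69.
Year 2020: gap = -1.5 × (7.5 - 5.85) = -2.475%, loss ≈ 4800 × 2.475/100 ≈ 119.
Total lost output = 143 + 356 + 248 + 69 + 119 = 935 billion.

$935 billion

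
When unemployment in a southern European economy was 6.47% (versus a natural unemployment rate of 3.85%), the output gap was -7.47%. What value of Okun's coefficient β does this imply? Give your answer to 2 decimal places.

Okun's law: output gap = -β × (u - u*).
-7.47 = -β × (6.47 - 3.85) = -β × 2.62, so β = 7.47/2.62 = 2.85.

β ≈ 2.85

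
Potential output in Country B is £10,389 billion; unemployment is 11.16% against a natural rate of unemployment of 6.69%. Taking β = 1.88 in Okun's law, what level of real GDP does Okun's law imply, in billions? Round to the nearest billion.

Unemployment gap = 11.16 - 6.69 = 4.47 points, so the output gap is -1.88 × 4.47 = -8.4036%.
Actual GDP = 10389 × (1 - 8.4036/100) = 10389 × 0.915964 ≈ 9516 billion.

£9,516 billion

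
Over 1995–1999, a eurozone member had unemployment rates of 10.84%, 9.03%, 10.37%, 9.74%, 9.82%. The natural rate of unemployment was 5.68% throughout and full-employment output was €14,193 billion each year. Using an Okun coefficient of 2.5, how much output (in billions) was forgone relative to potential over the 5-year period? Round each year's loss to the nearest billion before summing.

Year 1995: gap = -2.5 × (10.84 - 5.68) = -12.9%, loss ≈ 14193 × 12.9/100 ≈ 1831.
Year 1996: gap = -2.5 × (9.03 - 5.68) = -8.375%, loss ≈ 14193 × 8.375/100 ≈ 1189.
Year 1997: gap = -2.5 × (10.37 - 5.68) = -11.725%, loss ≈ 14193 × 11.725/100 ≈ 1664.
Year 1998: gap = -2.5 × (9.74 - 5.68) = -10.15%, loss ≈ 14193 × 10.15/100 ≈ 1441.
Year 1999: gap = -2.5 × (9.82 - 5.68) = -10.35%, loss ≈ 14193 × 10.35/100 ≈ 1469.
Total lost output = 1831 + 1189 + 1664 + 1441 + 1469 = 7594 billion.

€7,594 billion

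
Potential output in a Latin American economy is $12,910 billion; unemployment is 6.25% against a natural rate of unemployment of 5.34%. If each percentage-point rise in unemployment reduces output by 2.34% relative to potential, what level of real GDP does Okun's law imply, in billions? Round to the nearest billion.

Unemployment gap = 6.25 - 5.34 = 0.91 points, so the output gap is -2.34 × 0.91 = -2.1294%.
Actual GDP = 12910 × (1 - 2.1294/100) = 12910 × 0.978706 ≈ 12635 billion.

$12,635 billion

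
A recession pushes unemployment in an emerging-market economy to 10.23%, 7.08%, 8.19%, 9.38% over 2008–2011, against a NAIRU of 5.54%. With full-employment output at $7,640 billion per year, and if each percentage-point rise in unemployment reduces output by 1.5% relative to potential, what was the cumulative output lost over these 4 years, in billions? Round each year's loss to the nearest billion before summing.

Year 2008: gap = -1.5 × (10.23 - 5.54) = -7.035%, loss ≈ 7640 × 7.035/100 ≈ 537.
Year 2009: gap = -1.5 × (7.08 - 5.54) = -2.31%, loss ≈ 7640 × 2.31/100 ≈ 176.
Year 2010: gap = -1.5 × (8.19 - 5.54) = -3.975%, loss ≈ 7640 × 3.975/100 ≈ 304.
Year 2011: gap = -1.5 × (9.38 - 5.54) = -5.76%, loss ≈ 7640 × 5.76/100 ≈ 440.
Total lost output = 537 + 176 + 304 + 440 = 1457 billion.

$1,457 billion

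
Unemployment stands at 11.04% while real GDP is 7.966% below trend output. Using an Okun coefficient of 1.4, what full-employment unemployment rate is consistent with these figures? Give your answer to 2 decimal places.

5.35%

From Okun's law, u - u* = -(output gap)/β = -(-7.966)/1.4 = 5.69 points.
So u* = 11.04 - 5.69 = 5.35%.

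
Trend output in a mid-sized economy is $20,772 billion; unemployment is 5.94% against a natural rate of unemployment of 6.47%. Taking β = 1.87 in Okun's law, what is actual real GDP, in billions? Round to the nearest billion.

$20,978 billion

Unemployment gap = 5.94 - 6.47 = -0.53 points, so the output gap is -1.87 × (-0.53) = 0.9911%.
Actual GDP = 20772 × (1 + 0.9911/100) = 20772 × 1.009911 ≈ 20978 billion.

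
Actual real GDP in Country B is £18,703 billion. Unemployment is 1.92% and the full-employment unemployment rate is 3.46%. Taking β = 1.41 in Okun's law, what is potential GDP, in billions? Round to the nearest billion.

£18,306 billion

Unemployment gap = 1.92 - 3.46 = -1.54 points, so output gap = -1.41 × (-1.54) = 2.1714%.
Since Y = Y* × (1 + gap/100), Y* = 18703/1.021714 ≈ 18306 billion.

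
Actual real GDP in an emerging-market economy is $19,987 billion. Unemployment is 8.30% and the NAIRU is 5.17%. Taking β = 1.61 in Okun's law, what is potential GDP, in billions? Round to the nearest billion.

$21,048 billion

Unemployment gap = 8.3 - 5.17 = 3.13 points, so output gap = -1.61 × 3.13 = -5.0393%.
Since Y = Y* × (1 + gap/100), Y* = 19987/0.949607 ≈ 21048 billion.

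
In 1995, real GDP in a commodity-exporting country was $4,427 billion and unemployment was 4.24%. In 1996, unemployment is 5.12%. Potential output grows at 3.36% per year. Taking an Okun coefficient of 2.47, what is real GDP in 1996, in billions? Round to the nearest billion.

Δu = 5.12 - 4.24 = 0.88 points.
Okun's law (growth form): g_Y = g_Y* - β × Δu = 3.36 - 2.47 × (0.88) = 3.36 - 2.1736 = 1.1864%.
Real GDP in the next year = 4427 × (1 + 1.1864/100) = 4427 × 1.011864 ≈ 4480 billion.

$4,480 billion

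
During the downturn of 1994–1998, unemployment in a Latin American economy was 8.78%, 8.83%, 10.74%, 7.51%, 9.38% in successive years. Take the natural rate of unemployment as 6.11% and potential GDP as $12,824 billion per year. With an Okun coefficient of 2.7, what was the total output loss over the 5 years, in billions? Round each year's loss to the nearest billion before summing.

Year 1994: gap = -2.7 × (8.78 - 6.11) = -7.209%, loss ≈ 12824 × 7.209/100 ≈ 924.
Year 1995: gap = -2.7 × (8.83 - 6.11) = -7.344%, loss ≈ 12824 × 7.344/100 ≈ 942.
Year 1996: gap = -2.7 × (10.74 - 6.11) = -12.501%, loss ≈ 12824 × 12.501/100 ≈ 1603.
Year 1997: gap = -2.7 × (7.51 - 6.11) = -3.78%, loss ≈ 12824 × 3.78/100 ≈ 485.
Year 1998: gap = -2.7 × (9.38 - 6.11) = -8.829%, loss ≈ 12824 × 8.829/100 ≈ 1132.
Total lost output = 924 + 942 + 1603 + 485 + 1132 = 5086 billion.

$5,086 billion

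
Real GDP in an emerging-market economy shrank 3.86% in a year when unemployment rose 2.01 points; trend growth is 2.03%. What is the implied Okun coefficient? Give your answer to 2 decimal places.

β ≈ 2.93

Growth form: g_Y = g_Y* - β × Δu, so β = (g_Y* - g_Y)/Δu.
β = (2.03 + 3.86)/2.01 = 5.89/2.01 = 2.93.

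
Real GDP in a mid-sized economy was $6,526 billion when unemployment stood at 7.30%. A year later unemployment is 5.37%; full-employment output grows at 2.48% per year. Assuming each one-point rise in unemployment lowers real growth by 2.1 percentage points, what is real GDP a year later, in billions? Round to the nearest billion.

$6,952 billion

Δu = 5.37 - 7.3 = -1.93 points.
Okun's law (growth form): g_Y = g_Y* - β × Δu = 2.48 - 2.1 × (-1.93) = 2.48 + 4.053 = 6.533%.
Real GDP in the next year = 6526 × (1 + 6.533/100) = 6526 × 1.06533 ≈ 6952 billion.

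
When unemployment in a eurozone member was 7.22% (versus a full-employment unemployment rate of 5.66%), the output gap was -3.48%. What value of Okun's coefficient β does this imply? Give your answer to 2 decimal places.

Okun's law: output gap = -β × (u - u*).
-3.48 = -β × (7.22 - 5.66) = -β × 1.56, so β = 3.48/1.56 = 2.23.

β ≈ 2.23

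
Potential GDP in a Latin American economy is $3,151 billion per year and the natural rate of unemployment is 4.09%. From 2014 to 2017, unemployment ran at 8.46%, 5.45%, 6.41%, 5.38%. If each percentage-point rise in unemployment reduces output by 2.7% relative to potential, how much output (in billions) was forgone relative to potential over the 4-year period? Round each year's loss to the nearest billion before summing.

Year 2014: gap = -2.7 × (8.46 - 4.09) = -11.799%, loss ≈ 3151 × 11.799/100 ≈ 372.
Year 2015: gap = -2.7 × (5.45 - 4.09) = -3.672%, loss ≈ 3151 × 3.672/100 ≈ 116.
Year 2016: gap = -2.7 × (6.41 - 4.09) = -6.264%, loss ≈ 3151 × 6.264/100 ≈ 197.
Year 2017: gap = -2.7 × (5.38 - 4.09) = -3.483%, loss ≈ 3151 × 3.483/100 ≈ 110.
Total lost output = 372 + 116 + 197 + 110 = 795 billion.

$795 billion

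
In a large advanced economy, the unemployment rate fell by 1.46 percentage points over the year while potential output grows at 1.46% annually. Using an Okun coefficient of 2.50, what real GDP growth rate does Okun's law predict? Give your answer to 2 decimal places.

5.11%

Growth-rate Okun's law: g_Y = g_Y* - β × Δu.
g_Y = 1.46 - 2.50 × (-1.46) = 1.46 + 3.65 = 5.11%, i.e. 5.11% to 2 d.p.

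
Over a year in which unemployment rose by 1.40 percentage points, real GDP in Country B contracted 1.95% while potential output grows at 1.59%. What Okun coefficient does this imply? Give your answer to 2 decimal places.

Growth form: g_Y = g_Y* - β × Δu, so β = (g_Y* - g_Y)/Δu.
β = (1.59 + 1.95)/1.40 = 3.54/1.40 = 2.53.

β ≈ 2.53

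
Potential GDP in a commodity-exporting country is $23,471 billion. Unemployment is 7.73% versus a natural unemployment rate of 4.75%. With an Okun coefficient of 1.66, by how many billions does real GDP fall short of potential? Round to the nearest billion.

$1,161 billion

Output gap = -1.66 × (7.73 - 4.75) = -1.66 × 2.98 = -4.9468%.
Actual GDP ≈ 23471 × 0.950532 ≈ 22310 billion, so the shortfall is 23471 - 22310 = 1161 billion.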